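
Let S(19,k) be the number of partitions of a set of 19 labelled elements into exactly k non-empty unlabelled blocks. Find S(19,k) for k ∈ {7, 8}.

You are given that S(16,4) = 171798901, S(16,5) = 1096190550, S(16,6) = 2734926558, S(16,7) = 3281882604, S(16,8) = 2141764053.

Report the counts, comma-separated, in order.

r17: T_17,5=5×1096190550+171798901=5652751651; T_17,6=6×2734926558+1096190550=17505749898; T_17,7=7×3281882604+2734926558=25708104786; T_17,8=8×2141764053+3281882604=20415995028
r18: T_18,6=6×17505749898+5652751651=110687251039; T_18,7=7×25708104786+17505749898=197462483400; T_18,8=8×20415995028+25708104786=189036065010
r19: T_19,7=7×197462483400+110687251039=1492924634839; T_19,8=8×189036065010+197462483400=1709751003480
Read S(19,7) = 1492924634839, S(19,8) = 1709751003480.

1492924634839, 1709751003480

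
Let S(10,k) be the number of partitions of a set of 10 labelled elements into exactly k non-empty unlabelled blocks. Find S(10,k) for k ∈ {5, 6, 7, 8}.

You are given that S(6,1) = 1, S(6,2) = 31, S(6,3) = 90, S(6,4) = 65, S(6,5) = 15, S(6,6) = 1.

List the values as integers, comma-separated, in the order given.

42525, 22827, 5880, 750

[7] T[7,2]:2*31+1=63 · T[7,3]:3*90+31=301 · T[7,4]:4*65+90=350 · T[7,5]:5*15+65=140 · T[7,6]:6*1+15=21 · T[7,7]:7*0+1=1
[8] T[8,3]:3*301+63=966 · T[8,4]:4*350+301=1701 · T[8,5]:5*140+350=1050 · T[8,6]:6*21+140=266 · T[8,7]:7*1+21=28 · T[8,8]:8*0+1=1
[9] T[9,4]:4*1701+966=7770 · T[9,5]:5*1050+1701=6951 · T[9,6]:6*266+1050=2646 · T[9,7]:7*28+266=462 · T[9,8]:8*1+28=36
[10] T[10,5]:5*6951+7770=42525 · T[10,6]:6*2646+6951=22827 · T[10,7]:7*462+2646=5880 · T[10,8]:8*36+462=750
Read S(10,5) = 42525, S(10,6) = 22827, S(10,7) = 5880, S(10,8) = 750.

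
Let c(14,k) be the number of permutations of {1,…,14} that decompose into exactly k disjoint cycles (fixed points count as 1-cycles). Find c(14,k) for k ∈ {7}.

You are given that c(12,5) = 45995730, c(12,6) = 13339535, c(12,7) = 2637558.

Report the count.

790943153

@13  (13,6):13339535·12+45995730→206070150, (13,7):2637558·12+13339535→44990231
@14  (14,7):44990231·13+206070150→790943153
Read c(14,7) = 790943153.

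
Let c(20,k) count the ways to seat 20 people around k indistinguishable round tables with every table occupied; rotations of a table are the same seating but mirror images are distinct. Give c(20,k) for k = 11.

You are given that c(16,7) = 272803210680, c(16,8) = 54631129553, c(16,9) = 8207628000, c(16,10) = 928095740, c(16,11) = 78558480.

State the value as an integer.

46280647751910

row 17: T[17][8]=16·54631129553+272803210680=1146901283528  T[17][9]=16·8207628000+54631129553=185953177553  T[17][10]=16·928095740+8207628000=23057159840  T[17][11]=16·78558480+928095740=2185031420
row 18: T[18][9]=17·185953177553+1146901283528=4308105301929  T[18][10]=17·23057159840+185953177553=577924894833  T[18][11]=17·2185031420+23057159840=60202693980
row 19: T[19][10]=18·577924894833+4308105301929=14710753408923  T[19][11]=18·60202693980+577924894833=1661573386473
row 20: T[20][11]=19·1661573386473+14710753408923=46280647751910
Read c(20,11) = 46280647751910.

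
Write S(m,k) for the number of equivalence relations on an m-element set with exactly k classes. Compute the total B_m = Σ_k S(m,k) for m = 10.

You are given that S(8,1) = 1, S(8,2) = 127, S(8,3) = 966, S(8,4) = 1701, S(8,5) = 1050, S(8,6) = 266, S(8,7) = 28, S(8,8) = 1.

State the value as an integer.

i=9: T(9,1)=0+1·1=1 | T(9,2)=1+2·127=255 | T(9,3)=127+3·966=3025 | T(9,4)=966+4·1701=7770 | T(9,5)=1701+5·1050=6951 | T(9,6)=1050+6·266=2646 | T(9,7)=266+7·28=462 | T(9,8)=28+8·1=36 | T(9,9)=1+9·0=1
i=10: T(10,1)=0+1·1=1 | T(10,2)=1+2·255=511 | T(10,3)=255+3·3025=9330 | T(10,4)=3025+4·7770=34105 | T(10,5)=7770+5·6951=42525 | T(10,6)=6951+6·2646=22827 | T(10,7)=2646+7·462=5880 | T(10,8)=462+8·36=750 | T(10,9)=36+9·1=45 | T(10,10)=1+10·0=1
B_10 = ΣS(10,k) = 1+511+9330+34105+42525+22827+5880+750+45+1 = 115975

115975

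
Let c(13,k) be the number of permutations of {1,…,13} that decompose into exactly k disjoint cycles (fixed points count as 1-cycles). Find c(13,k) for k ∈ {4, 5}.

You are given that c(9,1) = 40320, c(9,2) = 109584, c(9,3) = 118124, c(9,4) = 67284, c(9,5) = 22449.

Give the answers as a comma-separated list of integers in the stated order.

1414014888, 657206836

i=10: T(10,1)=0+9·40320=362880 | T(10,2)=40320+9·109584=1026576 | T(10,3)=109584+9·118124=1172700 | T(10,4)=118124+9·67284=723680 | T(10,5)=67284+9·22449=269325
i=11: T(11,2)=362880+10·1026576=10628640 | T(11,3)=1026576+10·1172700=12753576 | T(11,4)=1172700+10·723680=8409500 | T(11,5)=723680+10·269325=3416930
i=12: T(12,3)=10628640+11·12753576=150917976 | T(12,4)=12753576+11·8409500=105258076 | T(12,5)=8409500+11·3416930=45995730
i=13: T(13,4)=150917976+12·105258076=1414014888 | T(13,5)=105258076+12·45995730=657206836
Read c(13,4) = 1414014888, c(13,5) = 657206836.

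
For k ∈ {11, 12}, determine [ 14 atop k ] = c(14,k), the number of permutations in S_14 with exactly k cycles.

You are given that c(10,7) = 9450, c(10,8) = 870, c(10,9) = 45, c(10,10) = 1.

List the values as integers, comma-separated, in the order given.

[11] T[11,8]:10*870+9450=18150 · T[11,9]:10*45+870=1320 · T[11,10]:10*1+45=55 · T[11,11]:10*0+1=1
[12] T[12,9]:11*1320+18150=32670 · T[12,10]:11*55+1320=1925 · T[12,11]:11*1+55=66 · T[12,12]:11*0+1=1
[13] T[13,10]:12*1925+32670=55770 · T[13,11]:12*66+1925=2717 · T[13,12]:12*1+66=78
[14] T[14,11]:13*2717+55770=91091 · T[14,12]:13*78+2717=3731
Read c(14,11) = 91091, c(14,12) = 3731.

91091, 3731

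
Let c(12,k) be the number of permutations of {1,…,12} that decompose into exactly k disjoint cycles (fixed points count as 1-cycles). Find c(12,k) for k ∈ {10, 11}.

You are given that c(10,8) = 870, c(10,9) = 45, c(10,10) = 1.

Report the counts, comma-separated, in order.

i=11: T(11,9)=870+10·45=1320 | T(11,10)=45+10·1=55 | T(11,11)=1+10·0=1
i=12: T(12,10)=1320+11·55=1925 | T(12,11)=55+11·1=66
Read c(12,10) = 1925, c(12,11) = 66.

1925, 66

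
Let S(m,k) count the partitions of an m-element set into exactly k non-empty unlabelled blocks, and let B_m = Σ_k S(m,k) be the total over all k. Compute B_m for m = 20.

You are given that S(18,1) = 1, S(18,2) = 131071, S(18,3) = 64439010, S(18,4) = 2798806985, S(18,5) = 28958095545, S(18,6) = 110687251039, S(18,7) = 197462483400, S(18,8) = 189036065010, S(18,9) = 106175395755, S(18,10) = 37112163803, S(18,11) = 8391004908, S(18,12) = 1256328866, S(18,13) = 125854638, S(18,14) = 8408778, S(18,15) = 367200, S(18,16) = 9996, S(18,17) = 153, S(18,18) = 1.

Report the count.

51724158235372

@19  (19,1):1·1+0→1, (19,2):131071·2+1→262143, (19,3):64439010·3+131071→193448101, (19,4):2798806985·4+64439010→11259666950, (19,5):28958095545·5+2798806985→147589284710, (19,6):110687251039·6+28958095545→693081601779, (19,7):197462483400·7+110687251039→1492924634839, (19,8):189036065010·8+197462483400→1709751003480, (19,9):106175395755·9+189036065010→1144614626805, (19,10):37112163803·10+106175395755→477297033785, (19,11):8391004908·11+37112163803→129413217791, (19,12):1256328866·12+8391004908→23466951300, (19,13):125854638·13+1256328866→2892439160, (19,14):8408778·14+125854638→243577530, (19,15):367200·15+8408778→13916778, (19,16):9996·16+367200→527136, (19,17):153·17+9996→12597, (19,18):1·18+153→171, (19,19):0·19+1→1
@20  (20,1):1·1+0→1, (20,2):262143·2+1→524287, (20,3):193448101·3+262143→580606446, (20,4):11259666950·4+193448101→45232115901, (20,5):147589284710·5+11259666950→749206090500, (20,6):693081601779·6+147589284710→4306078895384, (20,7):1492924634839·7+693081601779→11143554045652, (20,8):1709751003480·8+1492924634839→15170932662679, (20,9):1144614626805·9+1709751003480→12011282644725, (20,10):477297033785·10+1144614626805→5917584964655, (20,11):129413217791·11+477297033785→1900842429486, (20,12):23466951300·12+129413217791→411016633391, (20,13):2892439160·13+23466951300→61068660380, (20,14):243577530·14+2892439160→6302524580, (20,15):13916778·15+243577530→452329200, (20,16):527136·16+13916778→22350954, (20,17):12597·17+527136→741285, (20,18):171·18+12597→15675, (20,19):1·19+171→190, (20,20):0·20+1→1
B_20 = ΣS(20,k) = 1+524287+580606446+45232115901+749206090500+4306078895384+11143554045652+15170932662679+12011282644725+5917584964655+1900842429486+411016633391+61068660380+6302524580+452329200+22350954+741285+15675+190+1 = 51724158235372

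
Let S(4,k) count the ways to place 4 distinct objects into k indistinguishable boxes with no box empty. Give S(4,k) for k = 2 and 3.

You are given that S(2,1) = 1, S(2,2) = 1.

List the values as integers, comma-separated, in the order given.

i=3: T(3,1)=0+1·1=1 | T(3,2)=1+2·1=3 | T(3,3)=1+3·0=1
i=4: T(4,2)=1+2·3=7 | T(4,3)=3+3·1=6
Read S(4,2) = 7, S(4,3) = 6.

7, 6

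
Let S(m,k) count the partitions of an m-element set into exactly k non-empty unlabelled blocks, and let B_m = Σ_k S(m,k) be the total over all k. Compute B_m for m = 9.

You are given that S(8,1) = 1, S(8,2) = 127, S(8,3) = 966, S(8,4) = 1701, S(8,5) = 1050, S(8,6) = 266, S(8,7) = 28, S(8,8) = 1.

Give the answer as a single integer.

@9  (9,1):1·1+0→1, (9,2):127·2+1→255, (9,3):966·3+127→3025, (9,4):1701·4+966→7770, (9,5):1050·5+1701→6951, (9,6):266·6+1050→2646, (9,7):28·7+266→462, (9,8):1·8+28→36, (9,9):0·9+1→1
B_9 = ΣS(9,k) = 1+255+3025+7770+6951+2646+462+36+1 = 21147

21147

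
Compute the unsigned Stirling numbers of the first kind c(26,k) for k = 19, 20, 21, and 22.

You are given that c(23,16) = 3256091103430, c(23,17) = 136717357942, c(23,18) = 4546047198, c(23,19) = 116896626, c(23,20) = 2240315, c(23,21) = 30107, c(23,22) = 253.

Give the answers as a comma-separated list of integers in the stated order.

22563937825000, 696829576300, 17247104875, 333685495

r24: T_24,17=23×136717357942+3256091103430=6400590336096; T_24,18=23×4546047198+136717357942=241276443496; T_24,19=23×116896626+4546047198=7234669596; T_24,20=23×2240315+116896626=168423871; T_24,21=23×30107+2240315=2932776; T_24,22=23×253+30107=35926
r25: T_25,18=24×241276443496+6400590336096=12191224980000; T_25,19=24×7234669596+241276443496=414908513800; T_25,20=24×168423871+7234669596=11276842500; T_25,21=24×2932776+168423871=238810495; T_25,22=24×35926+2932776=3795000
r26: T_26,19=25×414908513800+12191224980000=22563937825000; T_26,20=25×11276842500+414908513800=696829576300; T_26,21=25×238810495+11276842500=17247104875; T_26,22=25×3795000+238810495=333685495
Read c(26,19) = 22563937825000, c(26,20) = 696829576300, c(26,21) = 17247104875, c(26,22) = 333685495.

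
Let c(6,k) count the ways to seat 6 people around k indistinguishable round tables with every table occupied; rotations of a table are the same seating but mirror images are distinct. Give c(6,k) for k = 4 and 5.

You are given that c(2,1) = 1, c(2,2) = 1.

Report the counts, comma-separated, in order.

85, 15

@3  (3,1):1·2+0→2, (3,2):1·2+1→3, (3,3):0·2+1→1
@4  (4,2):3·3+2→11, (4,3):1·3+3→6, (4,4):0·3+1→1
@5  (5,3):6·4+11→35, (5,4):1·4+6→10, (5,5):0·4+1→1
@6  (6,4):10·5+35→85, (6,5):1·5+10→15
Read c(6,4) = 85, c(6,5) = 15.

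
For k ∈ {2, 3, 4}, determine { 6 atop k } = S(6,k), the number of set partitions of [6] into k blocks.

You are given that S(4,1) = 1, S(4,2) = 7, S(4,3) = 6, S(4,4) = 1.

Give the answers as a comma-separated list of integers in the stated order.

r5: T_5,1=1×1+0=1; T_5,2=2×7+1=15; T_5,3=3×6+7=25; T_5,4=4×1+6=10
r6: T_6,2=2×15+1=31; T_6,3=3×25+15=90; T_6,4=4×10+25=65
Read S(6,2) = 31, S(6,3) = 90, S(6,4) = 65.

31, 90, 65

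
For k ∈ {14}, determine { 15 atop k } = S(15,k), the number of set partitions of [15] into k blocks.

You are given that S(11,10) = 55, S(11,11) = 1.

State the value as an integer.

105

r12: T_12,11=11×1+55=66; T_12,12=12×0+1=1
r13: T_13,12=12×1+66=78; T_13,13=13×0+1=1
r14: T_14,13=13×1+78=91; T_14,14=14×0+1=1
r15: T_15,14=14×1+91=105
Read S(15,14) = 105.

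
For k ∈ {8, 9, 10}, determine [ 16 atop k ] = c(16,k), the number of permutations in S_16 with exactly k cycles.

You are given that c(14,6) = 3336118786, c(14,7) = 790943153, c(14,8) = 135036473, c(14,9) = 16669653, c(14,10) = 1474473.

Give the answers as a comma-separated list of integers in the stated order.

54631129553, 8207628000, 928095740

row 15: T[15][7]=14·790943153+3336118786=14409322928  T[15][8]=14·135036473+790943153=2681453775  T[15][9]=14·16669653+135036473=368411615  T[15][10]=14·1474473+16669653=37312275
row 16: T[16][8]=15·2681453775+14409322928=54631129553  T[16][9]=15·368411615+2681453775=8207628000  T[16][10]=15·37312275+368411615=928095740
Read c(16,8) = 54631129553, c(16,9) = 8207628000, c(16,10) = 928095740.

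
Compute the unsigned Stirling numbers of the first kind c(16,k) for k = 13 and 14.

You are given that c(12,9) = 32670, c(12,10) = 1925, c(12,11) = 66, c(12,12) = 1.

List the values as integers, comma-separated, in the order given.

row 13: T[13][10]=12·1925+32670=55770  T[13][11]=12·66+1925=2717  T[13][12]=12·1+66=78  T[13][13]=12·0+1=1
row 14: T[14][11]=13·2717+55770=91091  T[14][12]=13·78+2717=3731  T[14][13]=13·1+78=91  T[14][14]=13·0+1=1
row 15: T[15][12]=14·3731+91091=143325  T[15][13]=14·91+3731=5005  T[15][14]=14·1+91=105
row 16: T[16][13]=15·5005+143325=218400  T[16][14]=15·105+5005=6580
Read c(16,13) = 218400, c(16,14) = 6580.

218400, 6580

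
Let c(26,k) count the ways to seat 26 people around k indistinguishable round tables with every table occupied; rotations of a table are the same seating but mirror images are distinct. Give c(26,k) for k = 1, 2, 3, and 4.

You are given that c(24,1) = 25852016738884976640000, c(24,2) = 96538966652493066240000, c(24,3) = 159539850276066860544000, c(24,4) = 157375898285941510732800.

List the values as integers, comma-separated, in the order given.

[25] T[25,1]:24*25852016738884976640000+0=620448401733239439360000 · T[25,2]:24*96538966652493066240000+25852016738884976640000=2342787216398718566400000 · T[25,3]:24*159539850276066860544000+96538966652493066240000=3925495373278097719296000 · T[25,4]:24*157375898285941510732800+159539850276066860544000=3936561409138663118131200
[26] T[26,1]:25*620448401733239439360000+0=15511210043330985984000000 · T[26,2]:25*2342787216398718566400000+620448401733239439360000=59190128811701203599360000 · T[26,3]:25*3925495373278097719296000+2342787216398718566400000=100480171548351161548800000 · T[26,4]:25*3936561409138663118131200+3925495373278097719296000=102339530601744675672576000
Read c(26,1) = 15511210043330985984000000, c(26,2) = 59190128811701203599360000, c(26,3) = 100480171548351161548800000, c(26,4) = 102339530601744675672576000.

15511210043330985984000000, 59190128811701203599360000, 100480171548351161548800000, 102339530601744675672576000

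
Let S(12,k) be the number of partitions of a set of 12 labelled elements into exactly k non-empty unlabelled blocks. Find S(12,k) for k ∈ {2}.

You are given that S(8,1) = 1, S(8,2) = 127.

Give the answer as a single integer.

2047

i=9: T(9,1)=0+1·1=1 | T(9,2)=1+2·127=255
i=10: T(10,1)=0+1·1=1 | T(10,2)=1+2·255=511
i=11: T(11,1)=0+1·1=1 | T(11,2)=1+2·511=1023
i=12: T(12,2)=1+2·1023=2047
Read S(12,2) = 2047.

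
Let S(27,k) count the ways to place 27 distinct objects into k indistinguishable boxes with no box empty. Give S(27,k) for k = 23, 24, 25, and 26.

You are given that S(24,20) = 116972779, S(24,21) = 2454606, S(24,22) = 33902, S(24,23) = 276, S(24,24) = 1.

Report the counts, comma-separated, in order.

333832005, 5265000, 55575, 351

@25  (25,21):2454606·21+116972779→168519505, (25,22):33902·22+2454606→3200450, (25,23):276·23+33902→40250, (25,24):1·24+276→300, (25,25):0·25+1→1
@26  (26,22):3200450·22+168519505→238929405, (26,23):40250·23+3200450→4126200, (26,24):300·24+40250→47450, (26,25):1·25+300→325, (26,26):0·26+1→1
@27  (27,23):4126200·23+238929405→333832005, (27,24):47450·24+4126200→5265000, (27,25):325·25+47450→55575, (27,26):1·26+325→351
Read S(27,23) = 333832005, S(27,24) = 5265000, S(27,25) = 55575, S(27,26) = 351.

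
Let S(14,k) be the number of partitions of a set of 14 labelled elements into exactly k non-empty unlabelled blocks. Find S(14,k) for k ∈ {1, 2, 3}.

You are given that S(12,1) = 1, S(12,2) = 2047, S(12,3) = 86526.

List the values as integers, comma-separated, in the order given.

row 13: T[13][1]=1·1+0=1  T[13][2]=2·2047+1=4095  T[13][3]=3·86526+2047=261625
row 14: T[14][1]=1·1+0=1  T[14][2]=2·4095+1=8191  T[14][3]=3·261625+4095=788970
Read S(14,1) = 1, S(14,2) = 8191, S(14,3) = 788970.

1, 8191, 788970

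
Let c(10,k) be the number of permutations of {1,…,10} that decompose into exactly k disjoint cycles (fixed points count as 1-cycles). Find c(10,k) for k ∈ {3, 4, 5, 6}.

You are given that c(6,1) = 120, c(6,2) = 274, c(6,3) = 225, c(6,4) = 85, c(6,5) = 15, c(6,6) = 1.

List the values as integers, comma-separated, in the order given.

1172700, 723680, 269325, 63273

@7  (7,1):120·6+0→720, (7,2):274·6+120→1764, (7,3):225·6+274→1624, (7,4):85·6+225→735, (7,5):15·6+85→175, (7,6):1·6+15→21
@8  (8,1):720·7+0→5040, (8,2):1764·7+720→13068, (8,3):1624·7+1764→13132, (8,4):735·7+1624→6769, (8,5):175·7+735→1960, (8,6):21·7+175→322
@9  (9,2):13068·8+5040→109584, (9,3):13132·8+13068→118124, (9,4):6769·8+13132→67284, (9,5):1960·8+6769→22449, (9,6):322·8+1960→4536
@10  (10,3):118124·9+109584→1172700, (10,4):67284·9+118124→723680, (10,5):22449·9+67284→269325, (10,6):4536·9+22449→63273
Read c(10,3) = 1172700, c(10,4) = 723680, c(10,5) = 269325, c(10,6) = 63273.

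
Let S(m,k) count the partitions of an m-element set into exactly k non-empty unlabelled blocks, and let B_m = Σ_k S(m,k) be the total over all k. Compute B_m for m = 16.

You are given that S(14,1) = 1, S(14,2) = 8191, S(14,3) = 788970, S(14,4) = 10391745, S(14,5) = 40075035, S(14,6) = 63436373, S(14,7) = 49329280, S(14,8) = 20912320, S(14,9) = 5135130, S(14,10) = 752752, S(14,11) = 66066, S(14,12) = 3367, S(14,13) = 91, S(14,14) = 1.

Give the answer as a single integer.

row 15: T[15][1]=1·1+0=1  T[15][2]=2·8191+1=16383  T[15][3]=3·788970+8191=2375101  T[15][4]=4·10391745+788970=42355950  T[15][5]=5·40075035+10391745=210766920  T[15][6]=6·63436373+40075035=420693273  T[15][7]=7·49329280+63436373=408741333  T[15][8]=8·20912320+49329280=216627840  T[15][9]=9·5135130+20912320=67128490  T[15][10]=10·752752+5135130=12662650  T[15][11]=11·66066+752752=1479478  T[15][12]=12·3367+66066=106470  T[15][13]=13·91+3367=4550  T[15][14]=14·1+91=105  T[15][15]=15·0+1=1
row 16: T[16][1]=1·1+0=1  T[16][2]=2·16383+1=32767  T[16][3]=3·2375101+16383=7141686  T[16][4]=4·42355950+2375101=171798901  T[16][5]=5·210766920+42355950=1096190550  T[16][6]=6·420693273+210766920=2734926558  T[16][7]=7·408741333+420693273=3281882604  T[16][8]=8·216627840+408741333=2141764053  T[16][9]=9·67128490+216627840=820784250  T[16][10]=10·12662650+67128490=193754990  T[16][11]=11·1479478+12662650=28936908  T[16][12]=12·106470+1479478=2757118  T[16][13]=13·4550+106470=165620  T[16][14]=14·105+4550=6020  T[16][15]=15·1+105=120  T[16][16]=16·0+1=1
B_16 = ΣS(16,k) = 1+32767+7141686+171798901+1096190550+2734926558+3281882604+2141764053+820784250+193754990+28936908+2757118+165620+6020+120+1 = 10480142147

10480142147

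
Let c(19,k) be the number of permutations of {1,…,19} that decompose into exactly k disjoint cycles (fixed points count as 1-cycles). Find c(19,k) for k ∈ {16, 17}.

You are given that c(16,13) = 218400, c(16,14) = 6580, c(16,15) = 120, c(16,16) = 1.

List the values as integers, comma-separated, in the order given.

i=17: T(17,14)=218400+16·6580=323680 | T(17,15)=6580+16·120=8500 | T(17,16)=120+16·1=136 | T(17,17)=1+16·0=1
i=18: T(18,15)=323680+17·8500=468180 | T(18,16)=8500+17·136=10812 | T(18,17)=136+17·1=153
i=19: T(19,16)=468180+18·10812=662796 | T(19,17)=10812+18·153=13566
Read c(19,16) = 662796, c(19,17) = 13566.

662796, 13566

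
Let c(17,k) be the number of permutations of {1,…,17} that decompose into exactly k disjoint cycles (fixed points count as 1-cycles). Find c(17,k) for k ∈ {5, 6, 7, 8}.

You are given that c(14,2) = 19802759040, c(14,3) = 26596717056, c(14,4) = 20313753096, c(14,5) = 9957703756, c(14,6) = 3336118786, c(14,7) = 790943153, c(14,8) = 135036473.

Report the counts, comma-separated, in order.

r15: T_15,3=14×26596717056+19802759040=392156797824; T_15,4=14×20313753096+26596717056=310989260400; T_15,5=14×9957703756+20313753096=159721605680; T_15,6=14×3336118786+9957703756=56663366760; T_15,7=14×790943153+3336118786=14409322928; T_15,8=14×135036473+790943153=2681453775
r16: T_16,4=15×310989260400+392156797824=5056995703824; T_16,5=15×159721605680+310989260400=2706813345600; T_16,6=15×56663366760+159721605680=1009672107080; T_16,7=15×14409322928+56663366760=272803210680; T_16,8=15×2681453775+14409322928=54631129553
r17: T_17,5=16×2706813345600+5056995703824=48366009233424; T_17,6=16×1009672107080+2706813345600=18861567058880; T_17,7=16×272803210680+1009672107080=5374523477960; T_17,8=16×54631129553+272803210680=1146901283528
Read c(17,5) = 48366009233424, c(17,6) = 18861567058880, c(17,7) = 5374523477960, c(17,8) = 1146901283528.

48366009233424, 18861567058880, 5374523477960, 1146901283528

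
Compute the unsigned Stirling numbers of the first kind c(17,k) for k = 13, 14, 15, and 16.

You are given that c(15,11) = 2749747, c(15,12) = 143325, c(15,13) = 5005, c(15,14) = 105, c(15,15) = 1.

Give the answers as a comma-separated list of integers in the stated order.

[16] T[16,12]:15*143325+2749747=4899622 · T[16,13]:15*5005+143325=218400 · T[16,14]:15*105+5005=6580 · T[16,15]:15*1+105=120 · T[16,16]:15*0+1=1
[17] T[17,13]:16*218400+4899622=8394022 · T[17,14]:16*6580+218400=323680 · T[17,15]:16*120+6580=8500 · T[17,16]:16*1+120=136
Read c(17,13) = 8394022, c(17,14) = 323680, c(17,15) = 8500, c(17,16) = 136.

8394022, 323680, 8500, 136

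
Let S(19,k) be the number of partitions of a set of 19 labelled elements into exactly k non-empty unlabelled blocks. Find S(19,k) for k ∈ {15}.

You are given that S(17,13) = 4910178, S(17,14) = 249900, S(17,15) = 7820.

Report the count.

13916778

i=18: T(18,14)=4910178+14·249900=8408778 | T(18,15)=249900+15·7820=367200
i=19: T(19,15)=8408778+15·367200=13916778
Read S(19,15) = 13916778.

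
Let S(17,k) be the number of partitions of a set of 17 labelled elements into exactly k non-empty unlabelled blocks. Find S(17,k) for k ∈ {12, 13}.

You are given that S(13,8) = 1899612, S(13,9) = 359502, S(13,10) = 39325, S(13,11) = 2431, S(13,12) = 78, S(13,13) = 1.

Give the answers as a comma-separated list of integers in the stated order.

row 14: T[14][9]=9·359502+1899612=5135130  T[14][10]=10·39325+359502=752752  T[14][11]=11·2431+39325=66066  T[14][12]=12·78+2431=3367  T[14][13]=13·1+78=91
row 15: T[15][10]=10·752752+5135130=12662650  T[15][11]=11·66066+752752=1479478  T[15][12]=12·3367+66066=106470  T[15][13]=13·91+3367=4550
row 16: T[16][11]=11·1479478+12662650=28936908  T[16][12]=12·106470+1479478=2757118  T[16][13]=13·4550+106470=165620
row 17: T[17][12]=12·2757118+28936908=62022324  T[17][13]=13·165620+2757118=4910178
Read S(17,12) = 62022324, S(17,13) = 4910178.

62022324, 4910178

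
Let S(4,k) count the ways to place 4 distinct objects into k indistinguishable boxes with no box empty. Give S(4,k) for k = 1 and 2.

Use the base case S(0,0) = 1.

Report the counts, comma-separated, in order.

@1  (1,1):0·1+1→1
@2  (2,1):1·1+0→1, (2,2):0·2+1→1
@3  (3,1):1·1+0→1, (3,2):1·2+1→3
@4  (4,1):1·1+0→1, (4,2):3·2+1→7
Read S(4,1) = 1, S(4,2) = 7.

1, 7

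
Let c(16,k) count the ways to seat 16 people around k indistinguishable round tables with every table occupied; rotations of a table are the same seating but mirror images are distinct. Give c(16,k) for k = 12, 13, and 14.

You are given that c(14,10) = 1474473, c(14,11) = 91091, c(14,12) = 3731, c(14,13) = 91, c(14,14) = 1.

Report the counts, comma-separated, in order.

i=15: T(15,11)=1474473+14·91091=2749747 | T(15,12)=91091+14·3731=143325 | T(15,13)=3731+14·91=5005 | T(15,14)=91+14·1=105
i=16: T(16,12)=2749747+15·143325=4899622 | T(16,13)=143325+15·5005=218400 | T(16,14)=5005+15·105=6580
Read c(16,12) = 4899622, c(16,13) = 218400, c(16,14) = 6580.

4899622, 218400, 6580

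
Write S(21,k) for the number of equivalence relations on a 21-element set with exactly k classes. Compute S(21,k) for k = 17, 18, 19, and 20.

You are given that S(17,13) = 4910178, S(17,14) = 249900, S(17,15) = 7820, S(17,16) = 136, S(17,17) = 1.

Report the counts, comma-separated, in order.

34952799, 1023435, 19285, 210

i=18: T(18,14)=4910178+14·249900=8408778 | T(18,15)=249900+15·7820=367200 | T(18,16)=7820+16·136=9996 | T(18,17)=136+17·1=153 | T(18,18)=1+18·0=1
i=19: T(19,15)=8408778+15·367200=13916778 | T(19,16)=367200+16·9996=527136 | T(19,17)=9996+17·153=12597 | T(19,18)=153+18·1=171 | T(19,19)=1+19·0=1
i=20: T(20,16)=13916778+16·527136=22350954 | T(20,17)=527136+17·12597=741285 | T(20,18)=12597+18·171=15675 | T(20,19)=171+19·1=190 | T(20,20)=1+20·0=1
i=21: T(21,17)=22350954+17·741285=34952799 | T(21,18)=741285+18·15675=1023435 | T(21,19)=15675+19·190=19285 | T(21,20)=190+20·1=210
Read S(21,17) = 34952799, S(21,18) = 1023435, S(21,19) = 19285, S(21,20) = 210.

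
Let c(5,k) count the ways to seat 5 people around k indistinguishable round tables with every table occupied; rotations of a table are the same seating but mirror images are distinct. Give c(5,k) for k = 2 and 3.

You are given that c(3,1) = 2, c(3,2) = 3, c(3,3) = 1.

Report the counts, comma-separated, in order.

50, 35

[4] T[4,1]:3*2+0=6 · T[4,2]:3*3+2=11 · T[4,3]:3*1+3=6
[5] T[5,2]:4*11+6=50 · T[5,3]:4*6+11=35
Read c(5,2) = 50, c(5,3) = 35.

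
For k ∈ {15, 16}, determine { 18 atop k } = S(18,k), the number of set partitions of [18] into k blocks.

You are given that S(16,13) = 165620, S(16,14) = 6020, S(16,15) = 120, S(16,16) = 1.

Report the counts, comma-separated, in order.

r17: T_17,14=14×6020+165620=249900; T_17,15=15×120+6020=7820; T_17,16=16×1+120=136
r18: T_18,15=15×7820+249900=367200; T_18,16=16×136+7820=9996
Read S(18,15) = 367200, S(18,16) = 9996.

367200, 9996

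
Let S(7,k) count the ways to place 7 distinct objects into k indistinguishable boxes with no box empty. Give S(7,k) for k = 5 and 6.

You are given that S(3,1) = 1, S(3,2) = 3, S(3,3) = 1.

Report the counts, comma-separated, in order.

140, 21

@4  (4,2):3·2+1→7, (4,3):1·3+3→6, (4,4):0·4+1→1
@5  (5,3):6·3+7→25, (5,4):1·4+6→10, (5,5):0·5+1→1
@6  (6,4):10·4+25→65, (6,5):1·5+10→15, (6,6):0·6+1→1
@7  (7,5):15·5+65→140, (7,6):1·6+15→21
Read S(7,5) = 140, S(7,6) = 21.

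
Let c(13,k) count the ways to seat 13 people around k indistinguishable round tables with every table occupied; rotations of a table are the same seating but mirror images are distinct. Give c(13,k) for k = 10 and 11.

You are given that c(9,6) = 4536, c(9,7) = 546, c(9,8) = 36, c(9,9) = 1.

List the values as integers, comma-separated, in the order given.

row 10: T[10][7]=9·546+4536=9450  T[10][8]=9·36+546=870  T[10][9]=9·1+36=45  T[10][10]=9·0+1=1
row 11: T[11][8]=10·870+9450=18150  T[11][9]=10·45+870=1320  T[11][10]=10·1+45=55  T[11][11]=10·0+1=1
row 12: T[12][9]=11·1320+18150=32670  T[12][10]=11·55+1320=1925  T[12][11]=11·1+55=66
row 13: T[13][10]=12·1925+32670=55770  T[13][11]=12·66+1925=2717
Read c(13,10) = 55770, c(13,11) = 2717.

55770, 2717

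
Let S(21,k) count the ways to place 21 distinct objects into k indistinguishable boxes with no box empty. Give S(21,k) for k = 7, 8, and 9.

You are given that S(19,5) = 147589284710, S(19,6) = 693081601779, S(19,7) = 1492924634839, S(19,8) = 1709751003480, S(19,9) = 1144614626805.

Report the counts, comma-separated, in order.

i=20: T(20,6)=147589284710+6·693081601779=4306078895384 | T(20,7)=693081601779+7·1492924634839=11143554045652 | T(20,8)=1492924634839+8·1709751003480=15170932662679 | T(20,9)=1709751003480+9·1144614626805=12011282644725
i=21: T(21,7)=4306078895384+7·11143554045652=82310957214948 | T(21,8)=11143554045652+8·15170932662679=132511015347084 | T(21,9)=15170932662679+9·12011282644725=123272476465204
Read S(21,7) = 82310957214948, S(21,8) = 132511015347084, S(21,9) = 123272476465204.

82310957214948, 132511015347084, 123272476465204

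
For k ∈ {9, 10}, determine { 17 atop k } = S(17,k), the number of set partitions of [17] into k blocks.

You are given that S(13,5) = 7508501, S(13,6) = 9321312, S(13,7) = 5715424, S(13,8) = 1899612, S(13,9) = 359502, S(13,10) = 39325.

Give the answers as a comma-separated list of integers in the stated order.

@14  (14,6):9321312·6+7508501→63436373, (14,7):5715424·7+9321312→49329280, (14,8):1899612·8+5715424→20912320, (14,9):359502·9+1899612→5135130, (14,10):39325·10+359502→752752
@15  (15,7):49329280·7+63436373→408741333, (15,8):20912320·8+49329280→216627840, (15,9):5135130·9+20912320→67128490, (15,10):752752·10+5135130→12662650
@16  (16,8):216627840·8+408741333→2141764053, (16,9):67128490·9+216627840→820784250, (16,10):12662650·10+67128490→193754990
@17  (17,9):820784250·9+2141764053→9528822303, (17,10):193754990·10+820784250→2758334150
Read S(17,9) = 9528822303, S(17,10) = 2758334150.

9528822303, 2758334150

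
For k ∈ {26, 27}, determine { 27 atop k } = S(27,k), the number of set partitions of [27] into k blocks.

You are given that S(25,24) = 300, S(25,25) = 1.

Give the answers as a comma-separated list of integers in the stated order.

351, 1

r26: T_26,25=25×1+300=325; T_26,26=26×0+1=1
r27: T_27,26=26×1+325=351; T_27,27=27×0+1=1
Read S(27,26) = 351, S(27,27) = 1.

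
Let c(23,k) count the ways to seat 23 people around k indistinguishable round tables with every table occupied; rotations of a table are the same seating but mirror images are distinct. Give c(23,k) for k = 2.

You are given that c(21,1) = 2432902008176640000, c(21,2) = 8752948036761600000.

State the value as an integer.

i=22: T(22,1)=0+21·2432902008176640000=51090942171709440000 | T(22,2)=2432902008176640000+21·8752948036761600000=186244810780170240000
i=23: T(23,2)=51090942171709440000+22·186244810780170240000=4148476779335454720000
Read c(23,2) = 4148476779335454720000.

4148476779335454720000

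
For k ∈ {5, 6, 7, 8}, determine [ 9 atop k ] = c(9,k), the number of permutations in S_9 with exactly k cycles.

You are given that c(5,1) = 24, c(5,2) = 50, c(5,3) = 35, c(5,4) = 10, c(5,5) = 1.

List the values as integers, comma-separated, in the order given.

row 6: T[6][2]=5·50+24=274  T[6][3]=5·35+50=225  T[6][4]=5·10+35=85  T[6][5]=5·1+10=15  T[6][6]=5·0+1=1
row 7: T[7][3]=6·225+274=1624  T[7][4]=6·85+225=735  T[7][5]=6·15+85=175  T[7][6]=6·1+15=21  T[7][7]=6·0+1=1
row 8: T[8][4]=7·735+1624=6769  T[8][5]=7·175+735=1960  T[8][6]=7·21+175=322  T[8][7]=7·1+21=28  T[8][8]=7·0+1=1
row 9: T[9][5]=8·1960+6769=22449  T[9][6]=8·322+1960=4536  T[9][7]=8·28+322=546  T[9][8]=8·1+28=36
Read c(9,5) = 22449, c(9,6) = 4536, c(9,7) = 546, c(9,8) = 36.

22449, 4536, 546, 36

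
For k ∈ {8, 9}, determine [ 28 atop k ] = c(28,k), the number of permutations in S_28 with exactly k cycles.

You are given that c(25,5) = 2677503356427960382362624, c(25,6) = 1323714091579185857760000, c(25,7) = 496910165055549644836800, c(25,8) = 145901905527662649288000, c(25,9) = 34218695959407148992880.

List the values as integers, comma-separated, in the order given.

i=26: T(26,6)=2677503356427960382362624+25·1323714091579185857760000=35770355645907606826362624 | T(26,7)=1323714091579185857760000+25·496910165055549644836800=13746468217967926978680000 | T(26,8)=496910165055549644836800+25·145901905527662649288000=4144457803247115877036800 | T(26,9)=145901905527662649288000+25·34218695959407148992880=1001369304512841374110000
i=27: T(27,7)=35770355645907606826362624+26·13746468217967926978680000=393178529313073708272042624 | T(27,8)=13746468217967926978680000+26·4144457803247115877036800=121502371102392939781636800 | T(27,9)=4144457803247115877036800+26·1001369304512841374110000=30180059720580991603896800
i=28: T(28,8)=393178529313073708272042624+27·121502371102392939781636800=3673742549077683082376236224 | T(28,9)=121502371102392939781636800+27·30180059720580991603896800=936363983558079713086850400
Read c(28,8) = 3673742549077683082376236224, c(28,9) = 936363983558079713086850400.

3673742549077683082376236224, 936363983558079713086850400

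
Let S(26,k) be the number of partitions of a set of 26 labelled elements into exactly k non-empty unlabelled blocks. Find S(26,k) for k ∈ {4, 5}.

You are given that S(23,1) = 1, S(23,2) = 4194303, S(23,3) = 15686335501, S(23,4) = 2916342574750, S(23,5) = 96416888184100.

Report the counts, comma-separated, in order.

187226356946265, 12230196160292565

@24  (24,2):4194303·2+1→8388607, (24,3):15686335501·3+4194303→47063200806, (24,4):2916342574750·4+15686335501→11681056634501, (24,5):96416888184100·5+2916342574750→485000783495250
@25  (25,3):47063200806·3+8388607→141197991025, (25,4):11681056634501·4+47063200806→46771289738810, (25,5):485000783495250·5+11681056634501→2436684974110751
@26  (26,4):46771289738810·4+141197991025→187226356946265, (26,5):2436684974110751·5+46771289738810→12230196160292565
Read S(26,4) = 187226356946265, S(26,5) = 12230196160292565.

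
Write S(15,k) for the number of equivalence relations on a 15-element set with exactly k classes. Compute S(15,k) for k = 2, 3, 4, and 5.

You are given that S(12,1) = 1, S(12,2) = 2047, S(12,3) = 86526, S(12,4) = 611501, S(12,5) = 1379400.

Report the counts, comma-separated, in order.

[13] T[13,1]:1*1+0=1 · T[13,2]:2*2047+1=4095 · T[13,3]:3*86526+2047=261625 · T[13,4]:4*611501+86526=2532530 · T[13,5]:5*1379400+611501=7508501
[14] T[14,1]:1*1+0=1 · T[14,2]:2*4095+1=8191 · T[14,3]:3*261625+4095=788970 · T[14,4]:4*2532530+261625=10391745 · T[14,5]:5*7508501+2532530=40075035
[15] T[15,2]:2*8191+1=16383 · T[15,3]:3*788970+8191=2375101 · T[15,4]:4*10391745+788970=42355950 · T[15,5]:5*40075035+10391745=210766920
Read S(15,2) = 16383, S(15,3) = 2375101, S(15,4) = 42355950, S(15,5) = 210766920.

16383, 2375101, 42355950, 210766920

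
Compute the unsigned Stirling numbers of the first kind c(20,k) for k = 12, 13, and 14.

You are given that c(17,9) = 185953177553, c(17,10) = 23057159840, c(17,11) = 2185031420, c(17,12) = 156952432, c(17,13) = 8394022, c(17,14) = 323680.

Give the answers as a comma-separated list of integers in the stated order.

4465226757381, 342252511900, 20692933630

r18: T_18,10=17×23057159840+185953177553=577924894833; T_18,11=17×2185031420+23057159840=60202693980; T_18,12=17×156952432+2185031420=4853222764; T_18,13=17×8394022+156952432=299650806; T_18,14=17×323680+8394022=13896582
r19: T_19,11=18×60202693980+577924894833=1661573386473; T_19,12=18×4853222764+60202693980=147560703732; T_19,13=18×299650806+4853222764=10246937272; T_19,14=18×13896582+299650806=549789282
r20: T_20,12=19×147560703732+1661573386473=4465226757381; T_20,13=19×10246937272+147560703732=342252511900; T_20,14=19×549789282+10246937272=20692933630
Read c(20,12) = 4465226757381, c(20,13) = 342252511900, c(20,14) = 20692933630.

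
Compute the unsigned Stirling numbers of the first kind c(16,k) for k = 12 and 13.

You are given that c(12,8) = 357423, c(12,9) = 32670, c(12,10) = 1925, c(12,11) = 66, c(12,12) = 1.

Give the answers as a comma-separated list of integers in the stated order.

4899622, 218400

[13] T[13,9]:12*32670+357423=749463 · T[13,10]:12*1925+32670=55770 · T[13,11]:12*66+1925=2717 · T[13,12]:12*1+66=78 · T[13,13]:12*0+1=1
[14] T[14,10]:13*55770+749463=1474473 · T[14,11]:13*2717+55770=91091 · T[14,12]:13*78+2717=3731 · T[14,13]:13*1+78=91
[15] T[15,11]:14*91091+1474473=2749747 · T[15,12]:14*3731+91091=143325 · T[15,13]:14*91+3731=5005
[16] T[16,12]:15*143325+2749747=4899622 · T[16,13]:15*5005+143325=218400
Read c(16,12) = 4899622, c(16,13) = 218400.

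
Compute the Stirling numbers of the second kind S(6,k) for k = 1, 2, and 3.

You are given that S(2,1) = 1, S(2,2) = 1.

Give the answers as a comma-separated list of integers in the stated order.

@3  (3,1):1·1+0→1, (3,2):1·2+1→3, (3,3):0·3+1→1
@4  (4,1):1·1+0→1, (4,2):3·2+1→7, (4,3):1·3+3→6
@5  (5,1):1·1+0→1, (5,2):7·2+1→15, (5,3):6·3+7→25
@6  (6,1):1·1+0→1, (6,2):15·2+1→31, (6,3):25·3+15→90
Read S(6,1) = 1, S(6,2) = 31, S(6,3) = 90.

1, 31, 90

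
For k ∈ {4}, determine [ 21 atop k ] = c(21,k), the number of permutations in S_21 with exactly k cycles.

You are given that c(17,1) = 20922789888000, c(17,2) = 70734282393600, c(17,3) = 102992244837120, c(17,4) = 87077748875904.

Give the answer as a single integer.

@18  (18,1):20922789888000·17+0→355687428096000, (18,2):70734282393600·17+20922789888000→1223405590579200, (18,3):102992244837120·17+70734282393600→1821602444624640, (18,4):87077748875904·17+102992244837120→1583313975727488
@19  (19,2):1223405590579200·18+355687428096000→22376988058521600, (19,3):1821602444624640·18+1223405590579200→34012249593822720, (19,4):1583313975727488·18+1821602444624640→30321254007719424
@20  (20,3):34012249593822720·19+22376988058521600→668609730341153280, (20,4):30321254007719424·19+34012249593822720→610116075740491776
@21  (21,4):610116075740491776·20+668609730341153280→12870931245150988800
Read c(21,4) = 12870931245150988800.

12870931245150988800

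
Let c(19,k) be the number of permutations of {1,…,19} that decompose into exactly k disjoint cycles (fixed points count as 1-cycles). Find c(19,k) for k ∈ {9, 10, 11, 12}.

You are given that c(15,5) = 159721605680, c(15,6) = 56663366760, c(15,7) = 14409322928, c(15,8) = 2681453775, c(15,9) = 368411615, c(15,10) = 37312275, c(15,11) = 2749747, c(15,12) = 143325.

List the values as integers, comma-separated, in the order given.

102417740732658, 14710753408923, 1661573386473, 147560703732

i=16: T(16,6)=159721605680+15·56663366760=1009672107080 | T(16,7)=56663366760+15·14409322928=272803210680 | T(16,8)=14409322928+15·2681453775=54631129553 | T(16,9)=2681453775+15·368411615=8207628000 | T(16,10)=368411615+15·37312275=928095740 | T(16,11)=37312275+15·2749747=78558480 | T(16,12)=2749747+15·143325=4899622
i=17: T(17,7)=1009672107080+16·272803210680=5374523477960 | T(17,8)=272803210680+16·54631129553=1146901283528 | T(17,9)=54631129553+16·8207628000=185953177553 | T(17,10)=8207628000+16·928095740=23057159840 | T(17,11)=928095740+16·78558480=2185031420 | T(17,12)=78558480+16·4899622=156952432
i=18: T(18,8)=5374523477960+17·1146901283528=24871845297936 | T(18,9)=1146901283528+17·185953177553=4308105301929 | T(18,10)=185953177553+17·23057159840=577924894833 | T(18,11)=23057159840+17·2185031420=60202693980 | T(18,12)=2185031420+17·156952432=4853222764
i=19: T(19,9)=24871845297936+18·4308105301929=102417740732658 | T(19,10)=4308105301929+18·577924894833=14710753408923 | T(19,11)=577924894833+18·60202693980=1661573386473 | T(19,12)=60202693980+18·4853222764=147560703732
Read c(19,9) = 102417740732658, c(19,10) = 14710753408923, c(19,11) = 1661573386473, c(19,12) = 147560703732.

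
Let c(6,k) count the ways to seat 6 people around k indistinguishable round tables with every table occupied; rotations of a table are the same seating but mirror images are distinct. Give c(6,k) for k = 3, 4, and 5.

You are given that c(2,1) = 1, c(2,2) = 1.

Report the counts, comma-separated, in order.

225, 85, 15

@3  (3,1):1·2+0→2, (3,2):1·2+1→3, (3,3):0·2+1→1
@4  (4,1):2·3+0→6, (4,2):3·3+2→11, (4,3):1·3+3→6, (4,4):0·3+1→1
@5  (5,2):11·4+6→50, (5,3):6·4+11→35, (5,4):1·4+6→10, (5,5):0·4+1→1
@6  (6,3):35·5+50→225, (6,4):10·5+35→85, (6,5):1·5+10→15
Read c(6,3) = 225, c(6,4) = 85, c(6,5) = 15.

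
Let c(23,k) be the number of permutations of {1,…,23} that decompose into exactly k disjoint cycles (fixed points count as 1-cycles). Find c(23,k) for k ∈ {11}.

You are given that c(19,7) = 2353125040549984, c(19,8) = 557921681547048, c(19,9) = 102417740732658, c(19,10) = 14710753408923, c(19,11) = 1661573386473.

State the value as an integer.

1103230881185949736

row 20: T[20][8]=19·557921681547048+2353125040549984=12953636989943896  T[20][9]=19·102417740732658+557921681547048=2503858755467550  T[20][10]=19·14710753408923+102417740732658=381922055502195  T[20][11]=19·1661573386473+14710753408923=46280647751910
row 21: T[21][9]=20·2503858755467550+12953636989943896=63030812099294896  T[21][10]=20·381922055502195+2503858755467550=10142299865511450  T[21][11]=20·46280647751910+381922055502195=1307535010540395
row 22: T[22][10]=21·10142299865511450+63030812099294896=276019109275035346  T[22][11]=21·1307535010540395+10142299865511450=37600535086859745
row 23: T[23][11]=22·37600535086859745+276019109275035346=1103230881185949736
Read c(23,11) = 1103230881185949736.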